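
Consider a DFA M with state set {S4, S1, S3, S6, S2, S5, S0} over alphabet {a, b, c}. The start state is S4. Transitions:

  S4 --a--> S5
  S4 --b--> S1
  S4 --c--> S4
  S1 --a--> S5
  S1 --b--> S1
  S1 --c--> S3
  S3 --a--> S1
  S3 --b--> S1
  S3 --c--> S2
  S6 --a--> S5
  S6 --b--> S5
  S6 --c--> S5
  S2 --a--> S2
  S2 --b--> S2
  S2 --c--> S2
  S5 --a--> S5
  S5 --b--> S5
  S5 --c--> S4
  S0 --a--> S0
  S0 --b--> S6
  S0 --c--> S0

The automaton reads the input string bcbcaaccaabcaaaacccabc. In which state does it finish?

S4

start at S4
read 'b': S4 → S1
read 'c': S1 → S3
read 'b': S3 → S1
read 'c': S1 → S3
read 'a': S3 → S1
read 'a': S1 → S5
read 'c': S5 → S4
read 'c': S4 → S4
read 'a': S4 → S5
read 'a': S5 → S5
read 'b': S5 → S5
read 'c': S5 → S4
read 'a': S4 → S5
read 'a': S5 → S5
read 'a': S5 → S5
read 'a': S5 → S5
read 'c': S5 → S4
read 'c': S4 → S4
read 'c': S4 → S4
read 'a': S4 → S5
read 'b': S5 → S5
read 'c': S5 → S4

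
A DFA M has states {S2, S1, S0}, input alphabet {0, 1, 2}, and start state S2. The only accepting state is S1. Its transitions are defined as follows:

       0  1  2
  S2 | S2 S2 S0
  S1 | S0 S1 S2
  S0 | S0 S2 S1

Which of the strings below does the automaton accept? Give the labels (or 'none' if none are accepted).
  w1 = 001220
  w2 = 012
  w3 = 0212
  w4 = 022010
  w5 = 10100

w1:
  start at S2
  read '0': S2 → S2
  read '0': S2 → S2
  read '1': S2 → S2
  read '2': S2 → S0
  read '2': S0 → S1
  read '0': S1 → S0
  end S0, rejected
w2:
  start at S2
  read '0': S2 → S2
  read '1': S2 → S2
  read '2': S2 → S0
  end S0, rejected
w3:
  start at S2
  read '0': S2 → S2
  read '2': S2 → S0
  read '1': S0 → S2
  read '2': S2 → S0
  end S0, rejected
w4:
  start at S2
  read '0': S2 → S2
  read '2': S2 → S0
  read '2': S0 → S1
  read '0': S1 → S0
  read '1': S0 → S2
  read '0': S2 → S2
  end S2, rejected
w5:
  start at S2
  read '1': S2 → S2
  read '0': S2 → S2
  read '1': S2 → S2
  read '0': S2 → S2
  read '0': S2 → S2
  end S2, rejected

none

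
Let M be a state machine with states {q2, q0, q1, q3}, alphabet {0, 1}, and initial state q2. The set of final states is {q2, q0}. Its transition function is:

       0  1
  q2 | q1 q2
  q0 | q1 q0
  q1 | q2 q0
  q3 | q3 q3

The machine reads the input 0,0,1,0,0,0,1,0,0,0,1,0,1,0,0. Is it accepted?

Yes

Trace: q2 -0-> q1 -0-> q2 -1-> q2 -0-> q1 -0-> q2 -0-> q1 -1-> q0 -0-> q1 -0-> q2 -0-> q1 -1-> q0 -0-> q1 -1-> q0 -0-> q1 -0-> q2
End state q2 is accepting.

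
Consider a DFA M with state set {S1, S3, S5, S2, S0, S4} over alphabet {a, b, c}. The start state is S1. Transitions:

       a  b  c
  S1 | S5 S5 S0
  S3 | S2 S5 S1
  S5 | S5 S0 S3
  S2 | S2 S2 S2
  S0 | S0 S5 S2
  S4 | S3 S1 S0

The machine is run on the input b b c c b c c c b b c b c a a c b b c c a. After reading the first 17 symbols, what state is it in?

S1 → S5 → S0 → S2 → S2 → S2 → S2 → S2 → S2 → S2 → S2 → S2 → S2 → S2 → S2 → S2 → S2 → S2
After 17 symbols: S2.

S2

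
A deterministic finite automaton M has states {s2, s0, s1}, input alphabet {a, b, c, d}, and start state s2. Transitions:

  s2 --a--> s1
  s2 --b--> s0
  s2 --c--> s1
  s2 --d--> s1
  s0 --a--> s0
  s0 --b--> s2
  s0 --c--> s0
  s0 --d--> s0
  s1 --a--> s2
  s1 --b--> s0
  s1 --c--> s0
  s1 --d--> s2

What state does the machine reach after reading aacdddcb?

start at s2
read 'a': s2 → s1
read 'a': s1 → s2
read 'c': s2 → s1
read 'd': s1 → s2
read 'd': s2 → s1
read 'd': s1 → s2
read 'c': s2 → s1
read 'b': s1 → s0

s0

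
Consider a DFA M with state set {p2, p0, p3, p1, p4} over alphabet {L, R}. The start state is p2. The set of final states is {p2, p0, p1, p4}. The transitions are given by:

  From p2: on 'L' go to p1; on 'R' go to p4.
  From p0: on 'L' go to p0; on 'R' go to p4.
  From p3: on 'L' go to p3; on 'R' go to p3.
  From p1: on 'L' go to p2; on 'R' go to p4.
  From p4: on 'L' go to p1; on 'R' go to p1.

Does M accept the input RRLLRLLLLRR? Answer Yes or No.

Yes

p2 → p4 → p1 → p2 → p1 → p4 → p1 → p2 → p1 → p2 → p4 → p1
End state p1 is accepting.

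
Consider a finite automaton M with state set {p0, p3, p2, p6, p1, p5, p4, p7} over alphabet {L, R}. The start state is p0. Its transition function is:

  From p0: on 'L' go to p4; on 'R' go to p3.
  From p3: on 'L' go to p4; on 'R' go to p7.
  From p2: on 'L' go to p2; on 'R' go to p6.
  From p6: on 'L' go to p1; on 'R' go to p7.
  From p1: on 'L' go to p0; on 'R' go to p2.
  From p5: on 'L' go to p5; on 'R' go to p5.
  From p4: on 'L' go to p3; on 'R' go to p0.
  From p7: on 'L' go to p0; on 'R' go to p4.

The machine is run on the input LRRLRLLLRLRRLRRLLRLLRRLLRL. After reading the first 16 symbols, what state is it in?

p0 → p4 → p0 → p3 → p4 → p0 → p4 → p3 → p4 → p0 → p4 → p0 → p3 → p4 → p0 → p3 → p4
After 16 symbols: p4.

p4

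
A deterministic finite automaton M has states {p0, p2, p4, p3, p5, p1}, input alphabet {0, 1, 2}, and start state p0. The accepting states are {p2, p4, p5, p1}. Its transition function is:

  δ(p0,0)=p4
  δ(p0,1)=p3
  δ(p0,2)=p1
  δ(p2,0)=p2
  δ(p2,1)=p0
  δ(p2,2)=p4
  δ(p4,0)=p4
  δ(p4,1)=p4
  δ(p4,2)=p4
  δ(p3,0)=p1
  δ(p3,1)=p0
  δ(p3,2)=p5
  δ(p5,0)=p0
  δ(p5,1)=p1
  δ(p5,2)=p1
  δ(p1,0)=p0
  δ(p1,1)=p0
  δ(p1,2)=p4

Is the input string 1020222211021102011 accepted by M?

Yes

Trace: p0 -1-> p3 -0-> p1 -2-> p4 -0-> p4 -2-> p4 -2-> p4 -2-> p4 -2-> p4 -1-> p4 -1-> p4 -0-> p4 -2-> p4 -1-> p4 -1-> p4 -0-> p4 -2-> p4 -0-> p4 -1-> p4 -1-> p4
End state p4 is accepting.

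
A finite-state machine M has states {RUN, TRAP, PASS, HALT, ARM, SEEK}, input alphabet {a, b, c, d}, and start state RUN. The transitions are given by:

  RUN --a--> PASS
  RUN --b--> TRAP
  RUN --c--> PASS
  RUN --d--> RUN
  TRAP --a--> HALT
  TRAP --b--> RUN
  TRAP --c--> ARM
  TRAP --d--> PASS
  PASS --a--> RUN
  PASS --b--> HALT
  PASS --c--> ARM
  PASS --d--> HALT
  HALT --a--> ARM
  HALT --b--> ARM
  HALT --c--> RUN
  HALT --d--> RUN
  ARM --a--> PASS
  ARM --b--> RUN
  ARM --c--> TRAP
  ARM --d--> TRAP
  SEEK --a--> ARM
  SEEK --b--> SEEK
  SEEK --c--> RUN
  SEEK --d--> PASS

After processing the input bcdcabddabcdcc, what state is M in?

RUN → TRAP → ARM → TRAP → ARM → PASS → HALT → RUN → RUN → PASS → HALT → RUN → RUN → PASS → ARM

ARM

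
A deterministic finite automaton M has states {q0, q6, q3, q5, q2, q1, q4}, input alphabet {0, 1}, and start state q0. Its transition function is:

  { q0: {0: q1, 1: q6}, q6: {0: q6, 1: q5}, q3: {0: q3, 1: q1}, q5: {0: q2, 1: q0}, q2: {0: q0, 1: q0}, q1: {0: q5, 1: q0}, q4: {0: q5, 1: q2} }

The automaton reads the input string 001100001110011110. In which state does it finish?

Trace: q0 -0-> q1 -0-> q5 -1-> q0 -1-> q6 -0-> q6 -0-> q6 -0-> q6 -0-> q6 -1-> q5 -1-> q0 -1-> q6 -0-> q6 -0-> q6 -1-> q5 -1-> q0 -1-> q6 -1-> q5 -0-> q2

q2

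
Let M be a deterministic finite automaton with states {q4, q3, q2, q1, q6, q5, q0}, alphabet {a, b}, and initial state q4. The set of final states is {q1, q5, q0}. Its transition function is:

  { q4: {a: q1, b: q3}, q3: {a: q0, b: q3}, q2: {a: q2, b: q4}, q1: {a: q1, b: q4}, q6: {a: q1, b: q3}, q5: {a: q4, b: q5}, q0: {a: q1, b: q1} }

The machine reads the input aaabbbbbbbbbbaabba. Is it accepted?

start at q4
read 'a': q4 → q1
read 'a': q1 → q1
read 'a': q1 → q1
read 'b': q1 → q4
read 'b': q4 → q3
read 'b': q3 → q3
read 'b': q3 → q3
read 'b': q3 → q3
read 'b': q3 → q3
read 'b': q3 → q3
read 'b': q3 → q3
read 'b': q3 → q3
read 'b': q3 → q3
read 'a': q3 → q0
read 'a': q0 → q1
read 'b': q1 → q4
read 'b': q4 → q3
read 'a': q3 → q0
End state q0 is accepting.

Yes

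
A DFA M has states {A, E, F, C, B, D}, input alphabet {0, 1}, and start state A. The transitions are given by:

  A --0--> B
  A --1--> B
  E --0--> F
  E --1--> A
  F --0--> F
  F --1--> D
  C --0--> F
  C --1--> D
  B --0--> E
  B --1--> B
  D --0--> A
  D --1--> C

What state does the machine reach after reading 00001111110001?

start at A
read '0': A → B
read '0': B → E
read '0': E → F
read '0': F → F
read '1': F → D
read '1': D → C
read '1': C → D
read '1': D → C
read '1': C → D
read '1': D → C
read '0': C → F
read '0': F → F
read '0': F → F
read '1': F → D

D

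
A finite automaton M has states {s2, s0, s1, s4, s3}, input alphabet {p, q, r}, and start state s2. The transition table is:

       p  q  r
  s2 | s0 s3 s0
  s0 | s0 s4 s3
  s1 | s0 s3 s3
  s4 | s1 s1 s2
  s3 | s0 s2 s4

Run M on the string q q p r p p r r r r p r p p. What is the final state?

Trace: s2 -q-> s3 -q-> s2 -p-> s0 -r-> s3 -p-> s0 -p-> s0 -r-> s3 -r-> s4 -r-> s2 -r-> s0 -p-> s0 -r-> s3 -p-> s0 -p-> s0

s0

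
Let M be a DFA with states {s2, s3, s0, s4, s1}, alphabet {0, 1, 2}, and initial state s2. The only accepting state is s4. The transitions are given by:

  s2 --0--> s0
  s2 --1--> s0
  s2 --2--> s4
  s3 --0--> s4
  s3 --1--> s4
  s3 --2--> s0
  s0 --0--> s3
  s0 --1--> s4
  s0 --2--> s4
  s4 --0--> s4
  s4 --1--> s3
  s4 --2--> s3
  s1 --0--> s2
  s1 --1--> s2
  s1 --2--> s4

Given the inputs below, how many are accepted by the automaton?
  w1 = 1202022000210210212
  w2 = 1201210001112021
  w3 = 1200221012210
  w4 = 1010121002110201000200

3

w1: s2 → s0 → s4 → s4 → s3 → s4 → s3 → s0 → s3 → s4 → s4 → s3 → s4 → s4 → s3 → s4 → s4 → s3 → s4 → s3  → end s3, rejected
w2: s2 → s0 → s4 → s4 → s3 → s0 → s4 → s4 → s4 → s4 → s3 → s4 → s3 → s0 → s3 → s0 → s4  → end s4, accepted
w3: s2 → s0 → s4 → s4 → s4 → s3 → s0 → s4 → s4 → s3 → s0 → s4 → s3 → s4  → end s4, accepted
w4: s2 → s0 → s3 → s4 → s4 → s3 → s0 → s4 → s4 → s4 → s3 → s4 → s3 → s4 → s3 → s4 → s3 → s4 → s4 → s4 → s3 → s4 → s4  → end s4, accepted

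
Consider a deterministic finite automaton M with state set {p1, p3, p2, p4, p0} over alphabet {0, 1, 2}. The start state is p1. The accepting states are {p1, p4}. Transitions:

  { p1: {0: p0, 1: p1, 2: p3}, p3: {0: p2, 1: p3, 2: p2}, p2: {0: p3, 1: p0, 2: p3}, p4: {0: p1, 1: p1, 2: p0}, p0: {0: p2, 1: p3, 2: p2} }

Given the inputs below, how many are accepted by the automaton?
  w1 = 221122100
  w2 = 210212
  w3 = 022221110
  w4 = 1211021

0

w1: Trace: p1 -2-> p3 -2-> p2 -1-> p0 -1-> p3 -2-> p2 -2-> p3 -1-> p3 -0-> p2 -0-> p3  → end p3, rejected
w2: Trace: p1 -2-> p3 -1-> p3 -0-> p2 -2-> p3 -1-> p3 -2-> p2  → end p2, rejected
w3: Trace: p1 -0-> p0 -2-> p2 -2-> p3 -2-> p2 -2-> p3 -1-> p3 -1-> p3 -1-> p3 -0-> p2  → end p2, rejected
w4: Trace: p1 -1-> p1 -2-> p3 -1-> p3 -1-> p3 -0-> p2 -2-> p3 -1-> p3  → end p3, rejected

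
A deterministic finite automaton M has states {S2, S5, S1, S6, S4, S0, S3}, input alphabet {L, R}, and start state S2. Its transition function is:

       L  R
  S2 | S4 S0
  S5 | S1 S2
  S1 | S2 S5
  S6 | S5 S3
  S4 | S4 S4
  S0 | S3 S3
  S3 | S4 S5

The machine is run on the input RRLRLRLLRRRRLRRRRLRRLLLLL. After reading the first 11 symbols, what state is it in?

Trace: S2 -R-> S0 -R-> S3 -L-> S4 -R-> S4 -L-> S4 -R-> S4 -L-> S4 -L-> S4 -R-> S4 -R-> S4 -R-> S4
After 11 symbols: S4.

S4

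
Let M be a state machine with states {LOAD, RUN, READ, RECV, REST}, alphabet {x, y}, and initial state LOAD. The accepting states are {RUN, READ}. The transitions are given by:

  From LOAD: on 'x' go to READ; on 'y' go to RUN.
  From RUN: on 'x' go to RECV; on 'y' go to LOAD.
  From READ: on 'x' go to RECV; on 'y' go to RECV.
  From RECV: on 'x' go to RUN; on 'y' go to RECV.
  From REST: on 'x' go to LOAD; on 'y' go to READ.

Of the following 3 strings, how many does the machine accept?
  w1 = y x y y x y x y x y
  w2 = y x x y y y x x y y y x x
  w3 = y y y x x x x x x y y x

w1:
  start at LOAD
  read 'y': LOAD → RUN
  read 'x': RUN → RECV
  read 'y': RECV → RECV
  read 'y': RECV → RECV
  read 'x': RECV → RUN
  read 'y': RUN → LOAD
  read 'x': LOAD → READ
  read 'y': READ → RECV
  read 'x': RECV → RUN
  read 'y': RUN → LOAD
  end LOAD, rejected
w2:
  start at LOAD
  read 'y': LOAD → RUN
  read 'x': RUN → RECV
  read 'x': RECV → RUN
  read 'y': RUN → LOAD
  read 'y': LOAD → RUN
  read 'y': RUN → LOAD
  read 'x': LOAD → READ
  read 'x': READ → RECV
  read 'y': RECV → RECV
  read 'y': RECV → RECV
  read 'y': RECV → RECV
  read 'x': RECV → RUN
  read 'x': RUN → RECV
  end RECV, rejected
w3:
  start at LOAD
  read 'y': LOAD → RUN
  read 'y': RUN → LOAD
  read 'y': LOAD → RUN
  read 'x': RUN → RECV
  read 'x': RECV → RUN
  read 'x': RUN → RECV
  read 'x': RECV → RUN
  read 'x': RUN → RECV
  read 'x': RECV → RUN
  read 'y': RUN → LOAD
  read 'y': LOAD → RUN
  read 'x': RUN → RECV
  end RECV, rejected

0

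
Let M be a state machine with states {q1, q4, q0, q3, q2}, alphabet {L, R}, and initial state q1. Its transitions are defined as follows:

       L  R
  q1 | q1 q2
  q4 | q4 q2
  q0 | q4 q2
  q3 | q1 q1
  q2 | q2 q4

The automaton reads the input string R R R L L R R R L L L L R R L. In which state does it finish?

q4

q1 → q2 → q4 → q2 → q2 → q2 → q4 → q2 → q4 → q4 → q4 → q4 → q4 → q2 → q4 → q4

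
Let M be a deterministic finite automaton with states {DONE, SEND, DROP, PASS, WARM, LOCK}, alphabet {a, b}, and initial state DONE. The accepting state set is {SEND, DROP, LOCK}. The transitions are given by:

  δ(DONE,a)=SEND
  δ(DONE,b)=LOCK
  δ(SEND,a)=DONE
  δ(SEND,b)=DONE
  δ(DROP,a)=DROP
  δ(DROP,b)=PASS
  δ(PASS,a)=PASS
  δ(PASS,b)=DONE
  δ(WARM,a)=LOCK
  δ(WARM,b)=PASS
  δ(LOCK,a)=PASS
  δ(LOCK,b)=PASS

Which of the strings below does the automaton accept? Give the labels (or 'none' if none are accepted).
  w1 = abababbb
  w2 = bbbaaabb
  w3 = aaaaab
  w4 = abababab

w1: DONE → SEND → DONE → SEND → DONE → SEND → DONE → LOCK → PASS  → end PASS, rejected
w2: DONE → LOCK → PASS → DONE → SEND → DONE → SEND → DONE → LOCK  → end LOCK, accepted
w3: DONE → SEND → DONE → SEND → DONE → SEND → DONE  → end DONE, rejected
w4: DONE → SEND → DONE → SEND → DONE → SEND → DONE → SEND → DONE  → end DONE, rejected

w2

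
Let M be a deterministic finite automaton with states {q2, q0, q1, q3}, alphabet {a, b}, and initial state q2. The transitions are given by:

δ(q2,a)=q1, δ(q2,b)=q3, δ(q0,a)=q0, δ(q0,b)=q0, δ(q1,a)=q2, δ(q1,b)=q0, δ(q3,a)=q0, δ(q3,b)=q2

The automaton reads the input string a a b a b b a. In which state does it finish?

q0

start at q2
read 'a': q2 → q1
read 'a': q1 → q2
read 'b': q2 → q3
read 'a': q3 → q0
read 'b': q0 → q0
read 'b': q0 → q0
read 'a': q0 → q0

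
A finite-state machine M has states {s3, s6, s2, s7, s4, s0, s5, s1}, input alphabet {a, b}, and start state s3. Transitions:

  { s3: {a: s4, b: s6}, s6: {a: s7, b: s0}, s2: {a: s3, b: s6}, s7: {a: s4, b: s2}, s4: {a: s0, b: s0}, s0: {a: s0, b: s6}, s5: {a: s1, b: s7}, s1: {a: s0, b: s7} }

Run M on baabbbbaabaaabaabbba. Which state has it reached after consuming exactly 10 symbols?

s0

Trace: s3 -b-> s6 -a-> s7 -a-> s4 -b-> s0 -b-> s6 -b-> s0 -b-> s6 -a-> s7 -a-> s4 -b-> s0
After 10 symbols: s0.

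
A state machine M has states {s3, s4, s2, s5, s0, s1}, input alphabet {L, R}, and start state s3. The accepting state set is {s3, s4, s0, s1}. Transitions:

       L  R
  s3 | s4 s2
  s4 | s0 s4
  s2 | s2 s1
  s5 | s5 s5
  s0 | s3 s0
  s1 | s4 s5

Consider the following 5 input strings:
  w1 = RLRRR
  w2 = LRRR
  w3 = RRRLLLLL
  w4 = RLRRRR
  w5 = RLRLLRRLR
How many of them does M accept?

w1: s3 → s2 → s2 → s1 → s5 → s5  → end s5, rejected
w2: s3 → s4 → s4 → s4 → s4  → end s4, accepted
w3: s3 → s2 → s1 → s5 → s5 → s5 → s5 → s5 → s5  → end s5, rejected
w4: s3 → s2 → s2 → s1 → s5 → s5 → s5  → end s5, rejected
w5: s3 → s2 → s2 → s1 → s4 → s0 → s0 → s0 → s3 → s2  → end s2, rejected

1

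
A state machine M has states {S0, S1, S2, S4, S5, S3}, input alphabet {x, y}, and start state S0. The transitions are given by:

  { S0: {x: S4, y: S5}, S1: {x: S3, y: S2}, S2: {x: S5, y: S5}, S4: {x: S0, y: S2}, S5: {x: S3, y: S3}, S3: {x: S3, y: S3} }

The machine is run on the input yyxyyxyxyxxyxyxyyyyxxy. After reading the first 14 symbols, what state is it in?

S3

Trace: S0 -y-> S5 -y-> S3 -x-> S3 -y-> S3 -y-> S3 -x-> S3 -y-> S3 -x-> S3 -y-> S3 -x-> S3 -x-> S3 -y-> S3 -x-> S3 -y-> S3
After 14 symbols: S3.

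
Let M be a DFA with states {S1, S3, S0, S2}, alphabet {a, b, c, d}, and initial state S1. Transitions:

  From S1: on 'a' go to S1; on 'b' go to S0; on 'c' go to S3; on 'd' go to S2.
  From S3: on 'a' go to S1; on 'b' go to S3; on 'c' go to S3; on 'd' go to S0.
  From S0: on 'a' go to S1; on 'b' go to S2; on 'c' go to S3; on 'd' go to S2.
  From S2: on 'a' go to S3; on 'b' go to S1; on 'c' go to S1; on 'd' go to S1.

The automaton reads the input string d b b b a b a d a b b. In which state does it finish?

start at S1
read 'd': S1 → S2
read 'b': S2 → S1
read 'b': S1 → S0
read 'b': S0 → S2
read 'a': S2 → S3
read 'b': S3 → S3
read 'a': S3 → S1
read 'd': S1 → S2
read 'a': S2 → S3
read 'b': S3 → S3
read 'b': S3 → S3

S3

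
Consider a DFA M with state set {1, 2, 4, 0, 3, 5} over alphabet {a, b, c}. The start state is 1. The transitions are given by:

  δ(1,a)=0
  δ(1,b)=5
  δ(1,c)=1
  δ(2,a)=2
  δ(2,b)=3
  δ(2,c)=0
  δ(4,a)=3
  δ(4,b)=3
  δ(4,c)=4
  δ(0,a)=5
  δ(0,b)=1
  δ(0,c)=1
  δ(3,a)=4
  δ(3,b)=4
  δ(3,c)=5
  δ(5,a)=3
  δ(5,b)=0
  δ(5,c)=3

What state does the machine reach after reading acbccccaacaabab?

start at 1
read 'a': 1 → 0
read 'c': 0 → 1
read 'b': 1 → 5
read 'c': 5 → 3
read 'c': 3 → 5
read 'c': 5 → 3
read 'c': 3 → 5
read 'a': 5 → 3
read 'a': 3 → 4
read 'c': 4 → 4
read 'a': 4 → 3
read 'a': 3 → 4
read 'b': 4 → 3
read 'a': 3 → 4
read 'b': 4 → 3

3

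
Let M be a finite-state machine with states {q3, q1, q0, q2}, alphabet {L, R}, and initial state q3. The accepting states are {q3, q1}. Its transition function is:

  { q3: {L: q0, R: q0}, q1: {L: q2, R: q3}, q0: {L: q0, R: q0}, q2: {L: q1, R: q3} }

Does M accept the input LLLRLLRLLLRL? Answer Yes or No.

No

Trace: q3 -L-> q0 -L-> q0 -L-> q0 -R-> q0 -L-> q0 -L-> q0 -R-> q0 -L-> q0 -L-> q0 -L-> q0 -R-> q0 -L-> q0
End state q0 is not accepting.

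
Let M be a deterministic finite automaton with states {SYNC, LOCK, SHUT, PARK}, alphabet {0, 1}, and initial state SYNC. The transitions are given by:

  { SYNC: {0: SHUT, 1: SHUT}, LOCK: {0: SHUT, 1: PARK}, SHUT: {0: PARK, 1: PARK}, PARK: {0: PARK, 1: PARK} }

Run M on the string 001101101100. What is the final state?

PARK

Trace: SYNC -0-> SHUT -0-> PARK -1-> PARK -1-> PARK -0-> PARK -1-> PARK -1-> PARK -0-> PARK -1-> PARK -1-> PARK -0-> PARK -0-> PARK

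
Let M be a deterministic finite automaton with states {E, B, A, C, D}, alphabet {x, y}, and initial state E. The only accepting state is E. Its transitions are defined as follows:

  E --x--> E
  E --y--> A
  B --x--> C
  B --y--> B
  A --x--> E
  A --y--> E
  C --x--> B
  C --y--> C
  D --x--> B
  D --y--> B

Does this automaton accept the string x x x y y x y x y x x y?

start at E
read 'x': E → E
read 'x': E → E
read 'x': E → E
read 'y': E → A
read 'y': A → E
read 'x': E → E
read 'y': E → A
read 'x': A → E
read 'y': E → A
read 'x': A → E
read 'x': E → E
read 'y': E → A
End state A is not accepting.

No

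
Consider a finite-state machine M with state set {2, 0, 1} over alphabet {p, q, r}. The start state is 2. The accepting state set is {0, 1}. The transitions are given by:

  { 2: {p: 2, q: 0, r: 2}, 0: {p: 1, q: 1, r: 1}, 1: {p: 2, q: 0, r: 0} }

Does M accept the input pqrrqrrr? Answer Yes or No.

Yes

Trace: 2 -p-> 2 -q-> 0 -r-> 1 -r-> 0 -q-> 1 -r-> 0 -r-> 1 -r-> 0
End state 0 is accepting.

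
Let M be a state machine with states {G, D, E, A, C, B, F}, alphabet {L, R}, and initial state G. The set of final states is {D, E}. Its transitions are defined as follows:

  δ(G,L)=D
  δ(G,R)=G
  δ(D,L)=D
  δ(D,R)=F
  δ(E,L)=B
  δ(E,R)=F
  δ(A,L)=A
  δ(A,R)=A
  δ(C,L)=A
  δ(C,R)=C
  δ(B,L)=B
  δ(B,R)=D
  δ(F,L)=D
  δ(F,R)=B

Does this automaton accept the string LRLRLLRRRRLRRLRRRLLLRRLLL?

G → D → F → D → F → D → D → F → B → D → F → D → F → B → B → D → F → B → B → B → B → D → F → D → D → D
End state D is accepting.

Yes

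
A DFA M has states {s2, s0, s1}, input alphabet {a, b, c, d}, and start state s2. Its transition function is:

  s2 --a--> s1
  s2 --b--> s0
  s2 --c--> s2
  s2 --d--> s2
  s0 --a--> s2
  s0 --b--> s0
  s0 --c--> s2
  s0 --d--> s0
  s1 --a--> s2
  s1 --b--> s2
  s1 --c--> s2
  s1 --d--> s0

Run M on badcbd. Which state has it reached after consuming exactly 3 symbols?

s2

Trace: s2 -b-> s0 -a-> s2 -d-> s2
After 3 symbols: s2.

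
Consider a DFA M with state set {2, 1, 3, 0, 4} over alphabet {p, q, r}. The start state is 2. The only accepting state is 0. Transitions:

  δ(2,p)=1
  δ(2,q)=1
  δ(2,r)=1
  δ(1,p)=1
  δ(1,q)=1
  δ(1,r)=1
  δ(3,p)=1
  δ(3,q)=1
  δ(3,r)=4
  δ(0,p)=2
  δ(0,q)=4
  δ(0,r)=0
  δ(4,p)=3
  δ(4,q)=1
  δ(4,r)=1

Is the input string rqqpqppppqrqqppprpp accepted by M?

start at 2
read 'r': 2 → 1
read 'q': 1 → 1
read 'q': 1 → 1
read 'p': 1 → 1
read 'q': 1 → 1
read 'p': 1 → 1
read 'p': 1 → 1
read 'p': 1 → 1
read 'p': 1 → 1
read 'q': 1 → 1
read 'r': 1 → 1
read 'q': 1 → 1
read 'q': 1 → 1
read 'p': 1 → 1
read 'p': 1 → 1
read 'p': 1 → 1
read 'r': 1 → 1
read 'p': 1 → 1
read 'p': 1 → 1
End state 1 is not accepting.

No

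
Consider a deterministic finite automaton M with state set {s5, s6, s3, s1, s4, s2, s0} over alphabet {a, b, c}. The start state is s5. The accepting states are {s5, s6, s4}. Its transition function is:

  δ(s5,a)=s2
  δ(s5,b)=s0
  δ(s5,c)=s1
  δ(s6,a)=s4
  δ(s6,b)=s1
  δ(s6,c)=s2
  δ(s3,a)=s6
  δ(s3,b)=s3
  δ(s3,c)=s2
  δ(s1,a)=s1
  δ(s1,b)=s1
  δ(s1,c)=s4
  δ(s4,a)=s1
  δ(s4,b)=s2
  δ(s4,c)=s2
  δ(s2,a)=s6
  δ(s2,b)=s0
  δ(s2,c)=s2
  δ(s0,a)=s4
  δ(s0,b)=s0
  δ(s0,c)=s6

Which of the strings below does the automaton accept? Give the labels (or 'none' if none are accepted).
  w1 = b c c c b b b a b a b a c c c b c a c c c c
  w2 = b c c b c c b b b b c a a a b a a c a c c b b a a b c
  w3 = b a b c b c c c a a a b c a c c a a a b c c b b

w1:
  start at s5
  read 'b': s5 → s0
  read 'c': s0 → s6
  read 'c': s6 → s2
  read 'c': s2 → s2
  read 'b': s2 → s0
  read 'b': s0 → s0
  read 'b': s0 → s0
  read 'a': s0 → s4
  read 'b': s4 → s2
  read 'a': s2 → s6
  read 'b': s6 → s1
  read 'a': s1 → s1
  read 'c': s1 → s4
  read 'c': s4 → s2
  read 'c': s2 → s2
  read 'b': s2 → s0
  read 'c': s0 → s6
  read 'a': s6 → s4
  read 'c': s4 → s2
  read 'c': s2 → s2
  read 'c': s2 → s2
  read 'c': s2 → s2
  end s2, rejected
w2:
  start at s5
  read 'b': s5 → s0
  read 'c': s0 → s6
  read 'c': s6 → s2
  read 'b': s2 → s0
  read 'c': s0 → s6
  read 'c': s6 → s2
  read 'b': s2 → s0
  read 'b': s0 → s0
  read 'b': s0 → s0
  read 'b': s0 → s0
  read 'c': s0 → s6
  read 'a': s6 → s4
  read 'a': s4 → s1
  read 'a': s1 → s1
  read 'b': s1 → s1
  read 'a': s1 → s1
  read 'a': s1 → s1
  read 'c': s1 → s4
  read 'a': s4 → s1
  read 'c': s1 → s4
  read 'c': s4 → s2
  read 'b': s2 → s0
  read 'b': s0 → s0
  read 'a': s0 → s4
  read 'a': s4 → s1
  read 'b': s1 → s1
  read 'c': s1 → s4
  end s4, accepted
w3:
  start at s5
  read 'b': s5 → s0
  read 'a': s0 → s4
  read 'b': s4 → s2
  read 'c': s2 → s2
  read 'b': s2 → s0
  read 'c': s0 → s6
  read 'c': s6 → s2
  read 'c': s2 → s2
  read 'a': s2 → s6
  read 'a': s6 → s4
  read 'a': s4 → s1
  read 'b': s1 → s1
  read 'c': s1 → s4
  read 'a': s4 → s1
  read 'c': s1 → s4
  read 'c': s4 → s2
  read 'a': s2 → s6
  read 'a': s6 → s4
  read 'a': s4 → s1
  read 'b': s1 → s1
  read 'c': s1 → s4
  read 'c': s4 → s2
  read 'b': s2 → s0
  read 'b': s0 → s0
  end s0, rejected

w2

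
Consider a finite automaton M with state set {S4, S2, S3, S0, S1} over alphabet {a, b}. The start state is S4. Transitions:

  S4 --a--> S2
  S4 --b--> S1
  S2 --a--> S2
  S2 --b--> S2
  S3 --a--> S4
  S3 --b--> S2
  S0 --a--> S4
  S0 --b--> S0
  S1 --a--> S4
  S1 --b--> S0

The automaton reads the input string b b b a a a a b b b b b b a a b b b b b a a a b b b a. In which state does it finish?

start at S4
read 'b': S4 → S1
read 'b': S1 → S0
read 'b': S0 → S0
read 'a': S0 → S4
read 'a': S4 → S2
read 'a': S2 → S2
read 'a': S2 → S2
read 'b': S2 → S2
read 'b': S2 → S2
read 'b': S2 → S2
read 'b': S2 → S2
read 'b': S2 → S2
read 'b': S2 → S2
read 'a': S2 → S2
read 'a': S2 → S2
read 'b': S2 → S2
read 'b': S2 → S2
read 'b': S2 → S2
read 'b': S2 → S2
read 'b': S2 → S2
read 'a': S2 → S2
read 'a': S2 → S2
read 'a': S2 → S2
read 'b': S2 → S2
read 'b': S2 → S2
read 'b': S2 → S2
read 'a': S2 → S2

S2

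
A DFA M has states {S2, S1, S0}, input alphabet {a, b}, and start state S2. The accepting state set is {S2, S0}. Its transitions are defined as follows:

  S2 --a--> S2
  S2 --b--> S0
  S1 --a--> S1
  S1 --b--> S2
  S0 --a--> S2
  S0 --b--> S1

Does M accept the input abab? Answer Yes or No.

Trace: S2 -a-> S2 -b-> S0 -a-> S2 -b-> S0
End state S0 is accepting.

Yes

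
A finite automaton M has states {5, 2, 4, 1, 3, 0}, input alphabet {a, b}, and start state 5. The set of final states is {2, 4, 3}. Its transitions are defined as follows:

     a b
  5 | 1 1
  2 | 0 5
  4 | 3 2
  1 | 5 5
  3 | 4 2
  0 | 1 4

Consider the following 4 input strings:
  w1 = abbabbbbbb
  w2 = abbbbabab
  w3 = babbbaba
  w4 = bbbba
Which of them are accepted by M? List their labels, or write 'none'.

w1: 5 → 1 → 5 → 1 → 5 → 1 → 5 → 1 → 5 → 1 → 5  → end 5, rejected
w2: 5 → 1 → 5 → 1 → 5 → 1 → 5 → 1 → 5 → 1  → end 1, rejected
w3: 5 → 1 → 5 → 1 → 5 → 1 → 5 → 1 → 5  → end 5, rejected
w4: 5 → 1 → 5 → 1 → 5 → 1  → end 1, rejected

none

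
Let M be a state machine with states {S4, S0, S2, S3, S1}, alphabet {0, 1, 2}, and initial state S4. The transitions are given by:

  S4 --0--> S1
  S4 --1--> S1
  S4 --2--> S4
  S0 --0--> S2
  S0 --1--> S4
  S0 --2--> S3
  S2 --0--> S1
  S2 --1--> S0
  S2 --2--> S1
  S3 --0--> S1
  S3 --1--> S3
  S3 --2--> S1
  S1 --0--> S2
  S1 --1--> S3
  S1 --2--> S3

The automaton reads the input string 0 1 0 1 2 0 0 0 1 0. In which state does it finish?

S4 → S1 → S3 → S1 → S3 → S1 → S2 → S1 → S2 → S0 → S2

S2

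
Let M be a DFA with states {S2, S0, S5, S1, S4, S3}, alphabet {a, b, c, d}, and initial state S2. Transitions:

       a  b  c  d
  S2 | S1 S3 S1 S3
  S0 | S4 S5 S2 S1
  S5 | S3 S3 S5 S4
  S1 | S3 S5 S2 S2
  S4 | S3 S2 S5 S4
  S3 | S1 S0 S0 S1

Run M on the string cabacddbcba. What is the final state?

S3

Trace: S2 -c-> S1 -a-> S3 -b-> S0 -a-> S4 -c-> S5 -d-> S4 -d-> S4 -b-> S2 -c-> S1 -b-> S5 -a-> S3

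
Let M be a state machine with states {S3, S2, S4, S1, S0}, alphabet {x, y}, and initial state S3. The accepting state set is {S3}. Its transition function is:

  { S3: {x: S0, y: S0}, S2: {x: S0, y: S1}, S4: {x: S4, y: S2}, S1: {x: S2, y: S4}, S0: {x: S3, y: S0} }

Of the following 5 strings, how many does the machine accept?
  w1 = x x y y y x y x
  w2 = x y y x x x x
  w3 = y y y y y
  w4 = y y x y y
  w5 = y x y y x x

1

w1: Trace: S3 -x-> S0 -x-> S3 -y-> S0 -y-> S0 -y-> S0 -x-> S3 -y-> S0 -x-> S3  → end S3, accepted
w2: Trace: S3 -x-> S0 -y-> S0 -y-> S0 -x-> S3 -x-> S0 -x-> S3 -x-> S0  → end S0, rejected
w3: Trace: S3 -y-> S0 -y-> S0 -y-> S0 -y-> S0 -y-> S0  → end S0, rejected
w4: Trace: S3 -y-> S0 -y-> S0 -x-> S3 -y-> S0 -y-> S0  → end S0, rejected
w5: Trace: S3 -y-> S0 -x-> S3 -y-> S0 -y-> S0 -x-> S3 -x-> S0  → end S0, rejected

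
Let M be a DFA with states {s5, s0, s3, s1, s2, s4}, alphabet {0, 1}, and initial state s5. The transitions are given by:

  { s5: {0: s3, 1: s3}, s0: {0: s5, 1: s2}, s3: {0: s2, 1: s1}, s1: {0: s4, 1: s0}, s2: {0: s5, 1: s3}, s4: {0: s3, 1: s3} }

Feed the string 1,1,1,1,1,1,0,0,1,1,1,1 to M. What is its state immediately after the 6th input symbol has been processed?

s1

Trace: s5 -1-> s3 -1-> s1 -1-> s0 -1-> s2 -1-> s3 -1-> s1
After 6 symbols: s1.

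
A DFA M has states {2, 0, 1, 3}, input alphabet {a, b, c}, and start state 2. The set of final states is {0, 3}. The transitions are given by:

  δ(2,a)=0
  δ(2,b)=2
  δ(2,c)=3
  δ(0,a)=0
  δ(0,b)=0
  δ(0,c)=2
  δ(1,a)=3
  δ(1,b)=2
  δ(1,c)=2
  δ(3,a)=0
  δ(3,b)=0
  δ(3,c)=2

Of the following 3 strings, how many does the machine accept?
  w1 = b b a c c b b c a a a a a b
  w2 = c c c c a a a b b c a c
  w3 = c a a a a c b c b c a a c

w1: Trace: 2 -b-> 2 -b-> 2 -a-> 0 -c-> 2 -c-> 3 -b-> 0 -b-> 0 -c-> 2 -a-> 0 -a-> 0 -a-> 0 -a-> 0 -a-> 0 -b-> 0  → end 0, accepted
w2: Trace: 2 -c-> 3 -c-> 2 -c-> 3 -c-> 2 -a-> 0 -a-> 0 -a-> 0 -b-> 0 -b-> 0 -c-> 2 -a-> 0 -c-> 2  → end 2, rejected
w3: Trace: 2 -c-> 3 -a-> 0 -a-> 0 -a-> 0 -a-> 0 -c-> 2 -b-> 2 -c-> 3 -b-> 0 -c-> 2 -a-> 0 -a-> 0 -c-> 2  → end 2, rejected

1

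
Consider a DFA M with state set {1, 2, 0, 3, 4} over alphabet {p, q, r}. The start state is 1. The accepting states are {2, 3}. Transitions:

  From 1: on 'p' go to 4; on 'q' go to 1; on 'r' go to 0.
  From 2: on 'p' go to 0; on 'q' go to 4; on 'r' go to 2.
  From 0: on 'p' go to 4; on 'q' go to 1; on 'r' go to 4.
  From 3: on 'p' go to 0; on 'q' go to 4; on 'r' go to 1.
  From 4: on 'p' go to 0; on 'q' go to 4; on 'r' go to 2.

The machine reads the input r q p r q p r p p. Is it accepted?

1 → 0 → 1 → 4 → 2 → 4 → 0 → 4 → 0 → 4
End state 4 is not accepting.

No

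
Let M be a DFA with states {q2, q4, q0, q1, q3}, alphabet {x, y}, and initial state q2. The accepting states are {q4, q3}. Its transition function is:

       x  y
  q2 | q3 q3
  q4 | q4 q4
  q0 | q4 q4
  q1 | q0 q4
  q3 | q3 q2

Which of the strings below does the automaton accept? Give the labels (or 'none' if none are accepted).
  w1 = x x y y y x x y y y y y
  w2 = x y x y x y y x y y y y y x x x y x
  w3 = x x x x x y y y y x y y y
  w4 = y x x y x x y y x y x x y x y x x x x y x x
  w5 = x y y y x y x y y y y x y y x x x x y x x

w1: q2 → q3 → q3 → q2 → q3 → q2 → q3 → q3 → q2 → q3 → q2 → q3 → q2  → end q2, rejected
w2: q2 → q3 → q2 → q3 → q2 → q3 → q2 → q3 → q3 → q2 → q3 → q2 → q3 → q2 → q3 → q3 → q3 → q2 → q3  → end q3, accepted
w3: q2 → q3 → q3 → q3 → q3 → q3 → q2 → q3 → q2 → q3 → q3 → q2 → q3 → q2  → end q2, rejected
w4: q2 → q3 → q3 → q3 → q2 → q3 → q3 → q2 → q3 → q3 → q2 → q3 → q3 → q2 → q3 → q2 → q3 → q3 → q3 → q3 → q2 → q3 → q3  → end q3, accepted
w5: q2 → q3 → q2 → q3 → q2 → q3 → q2 → q3 → q2 → q3 → q2 → q3 → q3 → q2 → q3 → q3 → q3 → q3 → q3 → q2 → q3 → q3  → end q3, accepted

w2, w4, w5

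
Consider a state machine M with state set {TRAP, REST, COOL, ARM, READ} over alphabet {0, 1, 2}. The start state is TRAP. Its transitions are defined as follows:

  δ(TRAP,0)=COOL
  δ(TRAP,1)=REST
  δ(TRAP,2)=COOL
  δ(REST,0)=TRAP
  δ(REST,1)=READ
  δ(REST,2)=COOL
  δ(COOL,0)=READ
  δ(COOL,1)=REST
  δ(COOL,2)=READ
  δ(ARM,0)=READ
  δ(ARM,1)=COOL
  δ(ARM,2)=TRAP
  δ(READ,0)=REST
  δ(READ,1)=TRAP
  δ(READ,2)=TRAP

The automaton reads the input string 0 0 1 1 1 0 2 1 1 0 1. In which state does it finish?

READ

Trace: TRAP -0-> COOL -0-> READ -1-> TRAP -1-> REST -1-> READ -0-> REST -2-> COOL -1-> REST -1-> READ -0-> REST -1-> READ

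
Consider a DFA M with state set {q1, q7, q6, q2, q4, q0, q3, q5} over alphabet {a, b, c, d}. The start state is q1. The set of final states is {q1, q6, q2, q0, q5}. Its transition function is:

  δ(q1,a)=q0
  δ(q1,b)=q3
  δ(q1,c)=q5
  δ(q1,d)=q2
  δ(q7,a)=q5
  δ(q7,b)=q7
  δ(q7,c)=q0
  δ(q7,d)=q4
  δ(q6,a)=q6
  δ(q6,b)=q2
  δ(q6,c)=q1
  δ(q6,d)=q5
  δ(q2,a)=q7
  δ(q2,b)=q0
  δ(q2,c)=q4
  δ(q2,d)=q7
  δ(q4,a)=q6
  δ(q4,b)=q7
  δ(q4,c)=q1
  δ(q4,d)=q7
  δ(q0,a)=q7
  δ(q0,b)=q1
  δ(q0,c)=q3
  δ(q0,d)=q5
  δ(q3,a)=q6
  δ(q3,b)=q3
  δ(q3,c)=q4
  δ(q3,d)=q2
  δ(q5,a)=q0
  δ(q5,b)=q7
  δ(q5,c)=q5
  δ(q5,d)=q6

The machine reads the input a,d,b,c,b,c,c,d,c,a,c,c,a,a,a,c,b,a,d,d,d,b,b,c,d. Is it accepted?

Trace: q1 -a-> q0 -d-> q5 -b-> q7 -c-> q0 -b-> q1 -c-> q5 -c-> q5 -d-> q6 -c-> q1 -a-> q0 -c-> q3 -c-> q4 -a-> q6 -a-> q6 -a-> q6 -c-> q1 -b-> q3 -a-> q6 -d-> q5 -d-> q6 -d-> q5 -b-> q7 -b-> q7 -c-> q0 -d-> q5
End state q5 is accepting.

Yes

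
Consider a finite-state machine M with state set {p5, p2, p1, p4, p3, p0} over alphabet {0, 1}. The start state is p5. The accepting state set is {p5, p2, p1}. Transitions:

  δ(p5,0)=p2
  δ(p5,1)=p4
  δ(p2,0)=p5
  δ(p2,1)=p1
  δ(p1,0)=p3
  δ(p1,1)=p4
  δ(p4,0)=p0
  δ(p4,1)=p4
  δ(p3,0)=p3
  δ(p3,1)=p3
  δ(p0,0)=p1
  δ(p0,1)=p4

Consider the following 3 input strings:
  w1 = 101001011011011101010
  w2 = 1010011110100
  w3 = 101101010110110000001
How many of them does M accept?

1

w1: Trace: p5 -1-> p4 -0-> p0 -1-> p4 -0-> p0 -0-> p1 -1-> p4 -0-> p0 -1-> p4 -1-> p4 -0-> p0 -1-> p4 -1-> p4 -0-> p0 -1-> p4 -1-> p4 -1-> p4 -0-> p0 -1-> p4 -0-> p0 -1-> p4 -0-> p0  → end p0, rejected
w2: Trace: p5 -1-> p4 -0-> p0 -1-> p4 -0-> p0 -0-> p1 -1-> p4 -1-> p4 -1-> p4 -1-> p4 -0-> p0 -1-> p4 -0-> p0 -0-> p1  → end p1, accepted
w3: Trace: p5 -1-> p4 -0-> p0 -1-> p4 -1-> p4 -0-> p0 -1-> p4 -0-> p0 -1-> p4 -0-> p0 -1-> p4 -1-> p4 -0-> p0 -1-> p4 -1-> p4 -0-> p0 -0-> p1 -0-> p3 -0-> p3 -0-> p3 -0-> p3 -1-> p3  → end p3, rejected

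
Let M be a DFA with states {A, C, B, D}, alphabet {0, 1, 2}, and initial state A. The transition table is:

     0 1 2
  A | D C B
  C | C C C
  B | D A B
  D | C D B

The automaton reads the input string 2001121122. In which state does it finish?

C

start at A
read '2': A → B
read '0': B → D
read '0': D → C
read '1': C → C
read '1': C → C
read '2': C → C
read '1': C → C
read '1': C → C
read '2': C → C
read '2': C → C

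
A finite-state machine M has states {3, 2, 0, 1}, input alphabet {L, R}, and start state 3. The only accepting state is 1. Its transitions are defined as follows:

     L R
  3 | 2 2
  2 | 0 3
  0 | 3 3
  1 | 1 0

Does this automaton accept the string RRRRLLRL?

No

Trace: 3 -R-> 2 -R-> 3 -R-> 2 -R-> 3 -L-> 2 -L-> 0 -R-> 3 -L-> 2
End state 2 is not accepting.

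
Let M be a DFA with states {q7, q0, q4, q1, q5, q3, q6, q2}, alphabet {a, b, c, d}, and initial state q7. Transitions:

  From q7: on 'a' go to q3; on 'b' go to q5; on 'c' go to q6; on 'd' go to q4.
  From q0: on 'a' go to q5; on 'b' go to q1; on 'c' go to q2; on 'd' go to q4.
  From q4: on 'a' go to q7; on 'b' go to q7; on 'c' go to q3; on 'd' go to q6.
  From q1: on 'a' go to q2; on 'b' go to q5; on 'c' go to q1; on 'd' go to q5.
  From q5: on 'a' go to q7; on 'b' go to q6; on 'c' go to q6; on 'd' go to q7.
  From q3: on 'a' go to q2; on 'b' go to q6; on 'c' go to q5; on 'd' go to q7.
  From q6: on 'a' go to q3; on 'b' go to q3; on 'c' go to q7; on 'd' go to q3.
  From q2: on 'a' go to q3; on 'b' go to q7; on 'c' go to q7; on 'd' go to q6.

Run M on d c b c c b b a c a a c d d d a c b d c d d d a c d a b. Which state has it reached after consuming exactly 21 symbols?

start at q7
read 'd': q7 → q4
read 'c': q4 → q3
read 'b': q3 → q6
read 'c': q6 → q7
read 'c': q7 → q6
read 'b': q6 → q3
read 'b': q3 → q6
read 'a': q6 → q3
read 'c': q3 → q5
read 'a': q5 → q7
read 'a': q7 → q3
read 'c': q3 → q5
read 'd': q5 → q7
read 'd': q7 → q4
read 'd': q4 → q6
read 'a': q6 → q3
read 'c': q3 → q5
read 'b': q5 → q6
read 'd': q6 → q3
read 'c': q3 → q5
read 'd': q5 → q7
After 21 symbols: q7.

q7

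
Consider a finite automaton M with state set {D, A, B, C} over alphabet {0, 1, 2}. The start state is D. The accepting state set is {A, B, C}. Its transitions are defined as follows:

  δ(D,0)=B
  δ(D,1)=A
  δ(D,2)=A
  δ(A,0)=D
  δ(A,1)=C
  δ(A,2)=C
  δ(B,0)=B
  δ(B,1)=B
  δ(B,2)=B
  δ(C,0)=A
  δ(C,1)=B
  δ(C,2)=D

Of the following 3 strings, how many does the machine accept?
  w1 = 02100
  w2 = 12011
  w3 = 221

w1: D → B → B → B → B → B  → end B, accepted
w2: D → A → C → A → C → B  → end B, accepted
w3: D → A → C → B  → end B, accepted

3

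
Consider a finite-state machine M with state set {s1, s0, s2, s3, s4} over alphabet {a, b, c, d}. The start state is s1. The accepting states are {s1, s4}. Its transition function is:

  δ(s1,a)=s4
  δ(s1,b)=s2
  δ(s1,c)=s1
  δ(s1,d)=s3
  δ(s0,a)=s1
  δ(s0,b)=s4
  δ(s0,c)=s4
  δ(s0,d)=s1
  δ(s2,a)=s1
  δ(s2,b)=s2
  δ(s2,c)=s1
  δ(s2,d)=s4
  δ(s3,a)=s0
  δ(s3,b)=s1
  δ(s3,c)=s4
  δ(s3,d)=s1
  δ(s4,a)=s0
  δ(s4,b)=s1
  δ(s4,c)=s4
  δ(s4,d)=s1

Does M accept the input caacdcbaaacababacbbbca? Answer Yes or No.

start at s1
read 'c': s1 → s1
read 'a': s1 → s4
read 'a': s4 → s0
read 'c': s0 → s4
read 'd': s4 → s1
read 'c': s1 → s1
read 'b': s1 → s2
read 'a': s2 → s1
read 'a': s1 → s4
read 'a': s4 → s0
read 'c': s0 → s4
read 'a': s4 → s0
read 'b': s0 → s4
read 'a': s4 → s0
read 'b': s0 → s4
read 'a': s4 → s0
read 'c': s0 → s4
read 'b': s4 → s1
read 'b': s1 → s2
read 'b': s2 → s2
read 'c': s2 → s1
read 'a': s1 → s4
End state s4 is accepting.

Yes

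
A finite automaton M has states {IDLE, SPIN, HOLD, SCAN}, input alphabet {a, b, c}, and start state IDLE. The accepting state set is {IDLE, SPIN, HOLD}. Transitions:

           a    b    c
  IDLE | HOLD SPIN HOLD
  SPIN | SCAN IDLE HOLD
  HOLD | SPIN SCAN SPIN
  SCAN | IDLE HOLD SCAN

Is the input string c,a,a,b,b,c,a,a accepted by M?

Yes

start at IDLE
read 'c': IDLE → HOLD
read 'a': HOLD → SPIN
read 'a': SPIN → SCAN
read 'b': SCAN → HOLD
read 'b': HOLD → SCAN
read 'c': SCAN → SCAN
read 'a': SCAN → IDLE
read 'a': IDLE → HOLD
End state HOLD is accepting.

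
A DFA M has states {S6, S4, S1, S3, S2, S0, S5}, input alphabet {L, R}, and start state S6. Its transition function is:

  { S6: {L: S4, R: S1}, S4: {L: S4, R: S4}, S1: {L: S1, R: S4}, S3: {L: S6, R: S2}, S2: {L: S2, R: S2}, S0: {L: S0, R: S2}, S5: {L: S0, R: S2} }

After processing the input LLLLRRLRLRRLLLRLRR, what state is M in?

S6 → S4 → S4 → S4 → S4 → S4 → S4 → S4 → S4 → S4 → S4 → S4 → S4 → S4 → S4 → S4 → S4 → S4 → S4

S4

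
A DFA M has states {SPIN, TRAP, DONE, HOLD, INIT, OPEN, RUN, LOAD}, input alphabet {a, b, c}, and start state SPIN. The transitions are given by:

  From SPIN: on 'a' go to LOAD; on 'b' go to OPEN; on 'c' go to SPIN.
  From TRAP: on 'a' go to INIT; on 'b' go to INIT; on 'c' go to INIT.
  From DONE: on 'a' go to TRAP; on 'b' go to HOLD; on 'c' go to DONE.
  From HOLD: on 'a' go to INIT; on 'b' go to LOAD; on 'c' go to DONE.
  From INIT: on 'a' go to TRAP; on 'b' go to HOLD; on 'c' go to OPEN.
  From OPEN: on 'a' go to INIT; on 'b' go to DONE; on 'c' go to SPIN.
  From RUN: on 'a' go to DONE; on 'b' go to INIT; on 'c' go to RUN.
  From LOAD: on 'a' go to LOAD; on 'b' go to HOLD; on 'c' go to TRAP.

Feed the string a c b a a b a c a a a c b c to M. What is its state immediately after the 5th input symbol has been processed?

SPIN → LOAD → TRAP → INIT → TRAP → INIT
After 5 symbols: INIT.

INIT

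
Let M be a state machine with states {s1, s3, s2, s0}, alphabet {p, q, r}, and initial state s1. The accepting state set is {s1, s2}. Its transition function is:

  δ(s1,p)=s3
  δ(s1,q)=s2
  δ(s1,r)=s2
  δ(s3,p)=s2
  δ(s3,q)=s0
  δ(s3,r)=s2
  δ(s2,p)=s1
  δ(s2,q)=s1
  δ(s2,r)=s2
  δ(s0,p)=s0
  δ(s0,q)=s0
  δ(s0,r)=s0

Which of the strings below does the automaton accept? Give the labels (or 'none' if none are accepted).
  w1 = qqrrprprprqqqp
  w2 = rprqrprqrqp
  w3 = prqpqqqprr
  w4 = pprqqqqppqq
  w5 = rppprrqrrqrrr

w5

w1: s1 → s2 → s1 → s2 → s2 → s1 → s2 → s1 → s2 → s1 → s2 → s1 → s2 → s1 → s3  → end s3, rejected
w2: s1 → s2 → s1 → s2 → s1 → s2 → s1 → s2 → s1 → s2 → s1 → s3  → end s3, rejected
w3: s1 → s3 → s2 → s1 → s3 → s0 → s0 → s0 → s0 → s0 → s0  → end s0, rejected
w4: s1 → s3 → s2 → s2 → s1 → s2 → s1 → s2 → s1 → s3 → s0 → s0  → end s0, rejected
w5: s1 → s2 → s1 → s3 → s2 → s2 → s2 → s1 → s2 → s2 → s1 → s2 → s2 → s2  → end s2, accepted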